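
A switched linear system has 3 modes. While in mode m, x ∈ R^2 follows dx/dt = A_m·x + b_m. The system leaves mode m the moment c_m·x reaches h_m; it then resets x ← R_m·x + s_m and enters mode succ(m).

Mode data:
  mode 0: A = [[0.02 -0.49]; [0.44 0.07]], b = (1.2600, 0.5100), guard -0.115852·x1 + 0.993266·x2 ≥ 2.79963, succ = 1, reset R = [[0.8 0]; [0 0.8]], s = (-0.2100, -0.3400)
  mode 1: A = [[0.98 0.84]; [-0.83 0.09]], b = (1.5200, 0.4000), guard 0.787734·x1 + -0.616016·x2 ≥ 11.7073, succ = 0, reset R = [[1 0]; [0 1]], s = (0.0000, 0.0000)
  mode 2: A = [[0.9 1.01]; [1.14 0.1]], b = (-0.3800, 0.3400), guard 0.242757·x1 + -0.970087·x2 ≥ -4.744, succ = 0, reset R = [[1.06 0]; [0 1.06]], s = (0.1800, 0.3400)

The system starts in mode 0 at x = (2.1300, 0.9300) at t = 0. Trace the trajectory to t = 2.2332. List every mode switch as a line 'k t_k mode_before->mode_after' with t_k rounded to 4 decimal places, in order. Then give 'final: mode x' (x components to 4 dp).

1 1.2645 0->1
final: 1 8.7397 -1.3825

Mode 0: guard c·x = 2.7996 hit at Δt = 1.2645 (t = 1.2645), x⁻ = (2.5541, 3.1165) → reset → x⁺ = (1.8333, 2.1532), jump to mode 1
Mode 1: flow for 0.9687 to horizon, guard not reached → x = (8.7397, -1.3825)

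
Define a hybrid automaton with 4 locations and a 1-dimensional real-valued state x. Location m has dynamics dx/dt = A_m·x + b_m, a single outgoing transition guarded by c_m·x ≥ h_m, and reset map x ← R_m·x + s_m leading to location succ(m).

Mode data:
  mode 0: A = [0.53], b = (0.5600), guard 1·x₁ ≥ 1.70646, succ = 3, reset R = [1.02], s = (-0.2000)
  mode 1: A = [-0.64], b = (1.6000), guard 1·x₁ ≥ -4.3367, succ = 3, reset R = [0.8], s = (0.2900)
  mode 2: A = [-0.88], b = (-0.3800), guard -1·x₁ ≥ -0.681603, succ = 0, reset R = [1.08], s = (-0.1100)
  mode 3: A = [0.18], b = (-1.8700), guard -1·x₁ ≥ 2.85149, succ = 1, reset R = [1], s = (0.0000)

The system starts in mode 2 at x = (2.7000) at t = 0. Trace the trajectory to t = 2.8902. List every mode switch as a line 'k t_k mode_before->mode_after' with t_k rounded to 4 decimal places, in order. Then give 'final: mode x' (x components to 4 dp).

1 1.1752 2->0
2 2.1109 0->3
final: 3 0.2081

Mode 2: guard c·x = -0.6816 hit at Δt = 1.1752 (t = 1.1752), x⁻ = (0.6816) → reset → x⁺ = (0.6261), jump to mode 0
Mode 0: guard c·x = 1.7065 hit at Δt = 0.9357 (t = 2.1109), x⁻ = (1.7065) → reset → x⁺ = (1.5406), jump to mode 3
Mode 3: flow for 0.7793 to horizon, guard not reached → x = (0.2081)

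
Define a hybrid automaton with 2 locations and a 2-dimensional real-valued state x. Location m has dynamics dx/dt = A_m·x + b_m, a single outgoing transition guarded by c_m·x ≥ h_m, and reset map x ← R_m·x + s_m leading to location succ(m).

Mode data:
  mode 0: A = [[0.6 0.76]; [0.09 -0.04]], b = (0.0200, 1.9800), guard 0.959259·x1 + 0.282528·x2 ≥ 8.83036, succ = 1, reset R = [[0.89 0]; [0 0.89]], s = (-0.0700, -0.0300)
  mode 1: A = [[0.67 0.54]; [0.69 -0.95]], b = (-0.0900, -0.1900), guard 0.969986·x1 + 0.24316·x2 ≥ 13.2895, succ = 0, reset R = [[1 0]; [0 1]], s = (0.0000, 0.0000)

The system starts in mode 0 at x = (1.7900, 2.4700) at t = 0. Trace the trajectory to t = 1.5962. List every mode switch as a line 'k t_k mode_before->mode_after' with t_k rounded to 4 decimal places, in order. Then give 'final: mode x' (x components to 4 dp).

Mode 0: guard c·x = 8.8304 hit at Δt = 1.1111 (t = 1.1111), x⁻ = (7.7521, 4.9343) → reset → x⁺ = (6.8294, 4.3616), jump to mode 1
Mode 1: flow for 0.4851 to horizon, guard not reached → x = (10.8257, 5.0527)

1 1.1111 0->1
final: 1 10.8257 5.0527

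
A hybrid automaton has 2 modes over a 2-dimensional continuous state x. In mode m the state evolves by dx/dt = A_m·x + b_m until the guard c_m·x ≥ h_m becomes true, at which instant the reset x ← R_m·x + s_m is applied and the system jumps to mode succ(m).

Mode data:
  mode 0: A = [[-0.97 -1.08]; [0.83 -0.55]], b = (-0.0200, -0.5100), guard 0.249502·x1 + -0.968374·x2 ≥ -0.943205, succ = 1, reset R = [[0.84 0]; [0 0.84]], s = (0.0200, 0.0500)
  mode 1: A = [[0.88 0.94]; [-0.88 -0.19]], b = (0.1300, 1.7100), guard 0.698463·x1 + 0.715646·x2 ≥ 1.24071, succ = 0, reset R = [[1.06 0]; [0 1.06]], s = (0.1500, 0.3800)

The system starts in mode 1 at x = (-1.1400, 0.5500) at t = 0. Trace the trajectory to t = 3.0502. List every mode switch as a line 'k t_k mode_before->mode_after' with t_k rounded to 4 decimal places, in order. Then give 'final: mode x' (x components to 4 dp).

1 0.7773 1->0
2 1.7103 0->1
3 2.4453 1->0
final: 0 -1.1855 1.3077

Mode 1: guard c·x = 1.2407 hit at Δt = 0.7773 (t = 0.7773), x⁻ = (-0.6436, 2.3619) → reset → x⁺ = (-0.5323, 2.8836), jump to mode 0
Mode 0: guard c·x = -0.9432 hit at Δt = 0.9330 (t = 1.7103), x⁻ = (-1.2525, 0.6513) → reset → x⁺ = (-1.0321, 0.5971), jump to mode 1
Mode 1: guard c·x = 1.2407 hit at Δt = 0.7350 (t = 2.4453), x⁻ = (-0.5050, 2.2266) → reset → x⁺ = (-0.3853, 2.7402), jump to mode 0
Mode 0: flow for 0.6049 to horizon, guard not reached → x = (-1.1855, 1.3077)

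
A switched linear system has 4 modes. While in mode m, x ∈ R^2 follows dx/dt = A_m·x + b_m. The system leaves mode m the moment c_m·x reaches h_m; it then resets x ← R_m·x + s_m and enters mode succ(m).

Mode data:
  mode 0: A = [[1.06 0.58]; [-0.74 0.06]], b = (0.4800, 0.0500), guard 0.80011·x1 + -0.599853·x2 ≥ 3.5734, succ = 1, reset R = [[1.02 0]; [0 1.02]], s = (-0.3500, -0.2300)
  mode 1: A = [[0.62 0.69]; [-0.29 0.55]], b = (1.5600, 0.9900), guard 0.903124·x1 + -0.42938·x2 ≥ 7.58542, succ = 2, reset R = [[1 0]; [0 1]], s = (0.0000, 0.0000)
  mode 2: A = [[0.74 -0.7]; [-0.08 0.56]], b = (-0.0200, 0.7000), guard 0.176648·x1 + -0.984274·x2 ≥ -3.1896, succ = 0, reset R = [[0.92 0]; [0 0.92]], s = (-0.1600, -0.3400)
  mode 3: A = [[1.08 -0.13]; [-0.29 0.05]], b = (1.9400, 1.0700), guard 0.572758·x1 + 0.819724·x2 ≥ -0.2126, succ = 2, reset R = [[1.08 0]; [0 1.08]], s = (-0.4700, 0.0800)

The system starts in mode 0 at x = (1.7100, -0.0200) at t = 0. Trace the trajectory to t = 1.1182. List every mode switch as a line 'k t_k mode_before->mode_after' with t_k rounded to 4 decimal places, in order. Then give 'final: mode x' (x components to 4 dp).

Mode 0: guard c·x = 3.5734 hit at Δt = 0.6388 (t = 0.6388), x⁻ = (3.5509, -1.2208) → reset → x⁺ = (3.2719, -1.4752), jump to mode 1
Mode 1: flow for 0.4794 to horizon, guard not reached → x = (4.6219, -1.9973)

1 0.6388 0->1
final: 1 4.6219 -1.9973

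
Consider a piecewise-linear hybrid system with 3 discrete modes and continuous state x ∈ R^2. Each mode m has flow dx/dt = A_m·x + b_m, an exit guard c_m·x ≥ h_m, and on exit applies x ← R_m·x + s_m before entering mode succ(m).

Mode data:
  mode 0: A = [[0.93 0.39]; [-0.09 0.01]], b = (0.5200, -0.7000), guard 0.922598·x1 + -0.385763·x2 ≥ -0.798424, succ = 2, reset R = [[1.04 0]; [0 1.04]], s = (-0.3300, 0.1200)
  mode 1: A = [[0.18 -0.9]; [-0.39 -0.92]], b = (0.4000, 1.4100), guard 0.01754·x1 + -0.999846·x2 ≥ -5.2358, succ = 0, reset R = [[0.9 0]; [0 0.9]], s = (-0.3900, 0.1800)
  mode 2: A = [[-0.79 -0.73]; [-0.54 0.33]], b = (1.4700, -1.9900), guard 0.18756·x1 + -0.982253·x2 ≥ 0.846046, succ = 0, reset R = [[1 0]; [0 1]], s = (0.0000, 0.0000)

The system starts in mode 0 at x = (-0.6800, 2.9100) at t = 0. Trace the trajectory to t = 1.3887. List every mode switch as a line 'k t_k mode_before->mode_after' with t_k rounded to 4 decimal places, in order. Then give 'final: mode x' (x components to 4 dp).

1 0.6536 0->2
final: 2 -0.1884 1.8865

Mode 0: guard c·x = -0.7984 hit at Δt = 0.6536 (t = 0.6536), x⁻ = (0.1745, 2.4870) → reset → x⁺ = (-0.1485, 2.7065), jump to mode 2
Mode 2: flow for 0.7351 to horizon, guard not reached → x = (-0.1884, 1.8865)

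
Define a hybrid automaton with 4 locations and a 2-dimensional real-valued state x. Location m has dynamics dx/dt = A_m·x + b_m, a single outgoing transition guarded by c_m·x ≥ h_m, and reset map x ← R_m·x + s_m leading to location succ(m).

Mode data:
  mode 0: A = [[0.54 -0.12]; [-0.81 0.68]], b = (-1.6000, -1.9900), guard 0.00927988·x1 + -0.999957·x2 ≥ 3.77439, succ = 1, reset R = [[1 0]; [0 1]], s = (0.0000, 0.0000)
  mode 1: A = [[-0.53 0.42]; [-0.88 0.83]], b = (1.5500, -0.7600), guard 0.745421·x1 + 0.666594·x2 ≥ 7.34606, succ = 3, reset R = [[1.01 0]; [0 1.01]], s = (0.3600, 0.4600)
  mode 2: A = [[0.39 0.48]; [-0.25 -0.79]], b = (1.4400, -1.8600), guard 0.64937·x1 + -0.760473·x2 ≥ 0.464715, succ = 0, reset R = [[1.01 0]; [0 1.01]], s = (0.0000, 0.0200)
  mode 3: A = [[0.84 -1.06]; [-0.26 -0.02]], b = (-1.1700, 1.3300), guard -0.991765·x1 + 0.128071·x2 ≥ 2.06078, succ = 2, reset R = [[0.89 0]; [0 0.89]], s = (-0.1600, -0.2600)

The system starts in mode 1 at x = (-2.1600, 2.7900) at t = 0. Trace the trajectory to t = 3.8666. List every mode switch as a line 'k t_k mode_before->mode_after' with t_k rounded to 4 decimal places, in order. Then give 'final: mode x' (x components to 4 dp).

Mode 1: guard c·x = 7.3461 hit at Δt = 1.5371 (t = 1.5371), x⁻ = (3.1303, 7.5198) → reset → x⁺ = (3.5216, 8.0550), jump to mode 3
Mode 3: guard c·x = 2.0608 hit at Δt = 0.5207 (t = 2.0578), x⁻ = (-0.9847, 8.4657) → reset → x⁺ = (-1.0364, 7.2745), jump to mode 2
Mode 2: guard c·x = 0.4647 hit at Δt = 0.9987 (t = 3.0565), x⁻ = (2.8308, 1.8062) → reset → x⁺ = (2.8592, 1.8442), jump to mode 0
Mode 0: flow for 0.8101 to horizon, guard not reached → x = (2.7430, -1.3885)

1 1.5371 1->3
2 2.0578 3->2
3 3.0565 2->0
final: 0 2.7430 -1.3885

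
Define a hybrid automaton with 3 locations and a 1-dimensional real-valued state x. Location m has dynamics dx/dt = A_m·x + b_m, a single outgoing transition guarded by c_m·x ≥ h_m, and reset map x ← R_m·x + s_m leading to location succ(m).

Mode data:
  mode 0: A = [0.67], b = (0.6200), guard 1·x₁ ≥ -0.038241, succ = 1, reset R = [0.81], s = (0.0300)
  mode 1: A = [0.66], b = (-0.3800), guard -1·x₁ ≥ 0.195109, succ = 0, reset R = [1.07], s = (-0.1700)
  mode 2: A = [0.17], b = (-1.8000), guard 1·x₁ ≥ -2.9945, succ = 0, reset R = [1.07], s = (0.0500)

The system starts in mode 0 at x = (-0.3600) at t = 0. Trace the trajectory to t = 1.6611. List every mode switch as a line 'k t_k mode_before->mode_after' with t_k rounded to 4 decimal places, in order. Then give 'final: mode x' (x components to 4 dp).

1 0.6724 0->1
2 1.1120 1->0
final: 0 -0.1357

Mode 0: guard c·x = -0.0382 hit at Δt = 0.6724 (t = 0.6724), x⁻ = (-0.0382) → reset → x⁺ = (-0.0010), jump to mode 1
Mode 1: guard c·x = 0.1951 hit at Δt = 0.4396 (t = 1.1120), x⁻ = (-0.1951) → reset → x⁺ = (-0.3788), jump to mode 0
Mode 0: flow for 0.5491 to horizon, guard not reached → x = (-0.1357)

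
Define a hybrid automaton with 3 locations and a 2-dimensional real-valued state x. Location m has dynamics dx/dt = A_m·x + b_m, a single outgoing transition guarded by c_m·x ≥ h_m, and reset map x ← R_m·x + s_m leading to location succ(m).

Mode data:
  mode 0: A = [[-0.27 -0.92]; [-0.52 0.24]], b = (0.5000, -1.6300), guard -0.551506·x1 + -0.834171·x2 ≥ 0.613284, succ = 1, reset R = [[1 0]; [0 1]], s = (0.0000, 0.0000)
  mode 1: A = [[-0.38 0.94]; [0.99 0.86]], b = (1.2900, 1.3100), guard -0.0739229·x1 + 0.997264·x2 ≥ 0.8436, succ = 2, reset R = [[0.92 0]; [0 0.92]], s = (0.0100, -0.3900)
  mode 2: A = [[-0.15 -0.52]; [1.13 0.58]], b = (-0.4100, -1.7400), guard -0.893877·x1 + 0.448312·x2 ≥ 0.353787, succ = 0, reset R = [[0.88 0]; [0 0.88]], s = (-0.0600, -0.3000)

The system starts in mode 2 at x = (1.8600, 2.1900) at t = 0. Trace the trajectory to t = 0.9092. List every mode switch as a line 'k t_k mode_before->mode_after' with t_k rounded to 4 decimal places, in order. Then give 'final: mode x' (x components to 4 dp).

1 0.4445 2->0
final: 0 0.2189 1.4776

Mode 2: guard c·x = 0.3538 hit at Δt = 0.4445 (t = 0.4445), x⁻ = (1.0015, 2.7860) → reset → x⁺ = (0.8213, 2.1517), jump to mode 0
Mode 0: flow for 0.4647 to horizon, guard not reached → x = (0.2189, 1.4776)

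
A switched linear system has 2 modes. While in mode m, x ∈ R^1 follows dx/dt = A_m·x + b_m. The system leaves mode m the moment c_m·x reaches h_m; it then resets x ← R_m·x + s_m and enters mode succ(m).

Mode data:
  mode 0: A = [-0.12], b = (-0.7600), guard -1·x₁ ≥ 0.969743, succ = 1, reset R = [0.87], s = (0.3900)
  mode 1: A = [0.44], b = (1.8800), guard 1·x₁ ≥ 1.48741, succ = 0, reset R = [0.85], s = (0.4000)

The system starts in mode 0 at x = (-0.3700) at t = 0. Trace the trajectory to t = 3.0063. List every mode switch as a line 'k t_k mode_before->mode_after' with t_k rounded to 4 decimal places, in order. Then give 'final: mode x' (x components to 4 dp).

1 0.8833 0->1
2 1.8173 1->0
final: 0 0.6009

Mode 0: guard c·x = 0.9697 hit at Δt = 0.8833 (t = 0.8833), x⁻ = (-0.9697) → reset → x⁺ = (-0.4537), jump to mode 1
Mode 1: guard c·x = 1.4874 hit at Δt = 0.9340 (t = 1.8173), x⁻ = (1.4874) → reset → x⁺ = (1.6643), jump to mode 0
Mode 0: flow for 1.1890 to horizon, guard not reached → x = (0.6009)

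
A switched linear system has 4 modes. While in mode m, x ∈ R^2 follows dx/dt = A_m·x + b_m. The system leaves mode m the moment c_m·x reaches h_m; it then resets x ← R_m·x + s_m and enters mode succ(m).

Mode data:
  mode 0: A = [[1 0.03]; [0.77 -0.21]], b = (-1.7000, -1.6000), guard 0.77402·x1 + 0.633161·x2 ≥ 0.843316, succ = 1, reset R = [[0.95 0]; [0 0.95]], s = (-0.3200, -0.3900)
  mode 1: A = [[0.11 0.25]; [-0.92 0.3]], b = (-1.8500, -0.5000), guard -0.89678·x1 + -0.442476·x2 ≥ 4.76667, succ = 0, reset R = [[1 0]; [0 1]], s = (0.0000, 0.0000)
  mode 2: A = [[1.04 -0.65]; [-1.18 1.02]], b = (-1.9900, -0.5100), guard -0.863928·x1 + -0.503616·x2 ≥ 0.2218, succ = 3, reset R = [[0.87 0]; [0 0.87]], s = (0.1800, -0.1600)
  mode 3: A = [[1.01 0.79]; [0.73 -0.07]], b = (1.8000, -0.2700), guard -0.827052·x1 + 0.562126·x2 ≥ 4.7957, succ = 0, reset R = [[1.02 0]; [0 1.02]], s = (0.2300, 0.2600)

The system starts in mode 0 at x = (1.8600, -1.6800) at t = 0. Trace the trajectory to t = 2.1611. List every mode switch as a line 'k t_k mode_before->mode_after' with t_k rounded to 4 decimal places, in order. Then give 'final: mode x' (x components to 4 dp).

Mode 0: guard c·x = 0.8433 hit at Δt = 1.3565 (t = 1.3565), x⁻ = (2.1858, -1.3402) → reset → x⁺ = (1.7565, -1.6632), jump to mode 1
Mode 1: flow for 0.8046 to horizon, guard not reached → x = (-0.1750, -3.3019)

1 1.3565 0->1
final: 1 -0.1750 -3.3019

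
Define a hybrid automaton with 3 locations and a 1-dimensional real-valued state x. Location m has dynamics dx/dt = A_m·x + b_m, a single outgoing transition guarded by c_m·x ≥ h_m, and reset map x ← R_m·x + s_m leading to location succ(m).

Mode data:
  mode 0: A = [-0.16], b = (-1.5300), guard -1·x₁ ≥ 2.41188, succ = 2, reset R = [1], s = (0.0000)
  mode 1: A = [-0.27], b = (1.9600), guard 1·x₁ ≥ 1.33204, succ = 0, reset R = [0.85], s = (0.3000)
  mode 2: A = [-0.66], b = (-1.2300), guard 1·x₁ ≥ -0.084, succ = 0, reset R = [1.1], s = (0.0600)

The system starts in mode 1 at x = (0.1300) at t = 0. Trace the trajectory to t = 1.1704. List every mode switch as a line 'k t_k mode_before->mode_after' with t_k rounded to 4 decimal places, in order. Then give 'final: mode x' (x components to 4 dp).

1 0.6839 1->0
final: 0 0.6089

Mode 1: guard c·x = 1.3320 hit at Δt = 0.6839 (t = 0.6839), x⁻ = (1.3320) → reset → x⁺ = (1.4322), jump to mode 0
Mode 0: flow for 0.4865 to horizon, guard not reached → x = (0.6089)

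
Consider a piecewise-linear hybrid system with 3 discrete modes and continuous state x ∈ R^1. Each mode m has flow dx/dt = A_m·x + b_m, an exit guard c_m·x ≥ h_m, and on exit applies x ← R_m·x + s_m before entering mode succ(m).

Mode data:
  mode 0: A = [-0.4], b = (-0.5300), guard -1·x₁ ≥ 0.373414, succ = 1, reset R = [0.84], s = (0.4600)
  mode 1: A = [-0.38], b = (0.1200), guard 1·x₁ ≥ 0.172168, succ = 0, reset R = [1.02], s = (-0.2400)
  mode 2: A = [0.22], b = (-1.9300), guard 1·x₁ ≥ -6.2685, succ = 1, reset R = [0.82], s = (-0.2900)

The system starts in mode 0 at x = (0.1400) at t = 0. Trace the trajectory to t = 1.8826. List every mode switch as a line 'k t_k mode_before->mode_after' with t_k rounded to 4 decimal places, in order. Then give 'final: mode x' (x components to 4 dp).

1 1.0787 0->1
2 1.5140 1->0
final: 0 -0.2372

Mode 0: guard c·x = 0.3734 hit at Δt = 1.0787 (t = 1.0787), x⁻ = (-0.3734) → reset → x⁺ = (0.1463), jump to mode 1
Mode 1: guard c·x = 0.1722 hit at Δt = 0.4353 (t = 1.5140), x⁻ = (0.1722) → reset → x⁺ = (-0.0644), jump to mode 0
Mode 0: flow for 0.3686 to horizon, guard not reached → x = (-0.2372)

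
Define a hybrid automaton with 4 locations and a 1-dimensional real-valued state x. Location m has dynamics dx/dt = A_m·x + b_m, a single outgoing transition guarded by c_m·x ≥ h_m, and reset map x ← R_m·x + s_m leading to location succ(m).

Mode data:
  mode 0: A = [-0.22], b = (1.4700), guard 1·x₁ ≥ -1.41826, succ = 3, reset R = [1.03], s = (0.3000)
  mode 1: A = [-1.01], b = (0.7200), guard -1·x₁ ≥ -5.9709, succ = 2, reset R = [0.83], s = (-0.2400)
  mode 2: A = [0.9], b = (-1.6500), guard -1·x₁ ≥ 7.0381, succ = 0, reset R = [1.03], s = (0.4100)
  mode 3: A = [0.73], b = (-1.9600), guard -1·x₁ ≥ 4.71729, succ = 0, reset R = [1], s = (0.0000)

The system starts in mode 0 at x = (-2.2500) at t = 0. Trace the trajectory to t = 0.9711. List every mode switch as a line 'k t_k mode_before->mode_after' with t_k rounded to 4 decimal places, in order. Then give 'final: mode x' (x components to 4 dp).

Mode 0: guard c·x = -1.4183 hit at Δt = 0.4443 (t = 0.4443), x⁻ = (-1.4183) → reset → x⁺ = (-1.1608), jump to mode 3
Mode 3: flow for 0.5268 to horizon, guard not reached → x = (-2.9644)

1 0.4443 0->3
final: 3 -2.9644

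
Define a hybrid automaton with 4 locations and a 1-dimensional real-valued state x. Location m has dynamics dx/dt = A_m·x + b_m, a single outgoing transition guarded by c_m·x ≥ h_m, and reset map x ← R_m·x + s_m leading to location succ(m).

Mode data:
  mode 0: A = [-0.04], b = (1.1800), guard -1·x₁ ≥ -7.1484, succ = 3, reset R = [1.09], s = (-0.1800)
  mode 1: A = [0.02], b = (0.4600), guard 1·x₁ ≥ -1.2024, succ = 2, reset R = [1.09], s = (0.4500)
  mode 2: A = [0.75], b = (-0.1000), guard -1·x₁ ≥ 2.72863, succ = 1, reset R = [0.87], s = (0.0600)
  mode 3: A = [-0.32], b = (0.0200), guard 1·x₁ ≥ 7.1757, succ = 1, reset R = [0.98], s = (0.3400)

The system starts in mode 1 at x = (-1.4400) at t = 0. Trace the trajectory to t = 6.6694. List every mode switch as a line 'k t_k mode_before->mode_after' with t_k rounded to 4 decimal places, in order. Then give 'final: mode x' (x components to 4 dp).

Mode 1: guard c·x = -1.2024 hit at Δt = 0.5480 (t = 0.5480), x⁻ = (-1.2024) → reset → x⁺ = (-0.8606), jump to mode 2
Mode 2: guard c·x = 2.7286 hit at Δt = 1.4101 (t = 1.9581), x⁻ = (-2.7286) → reset → x⁺ = (-2.3139), jump to mode 1
Mode 1: guard c·x = -1.2024 hit at Δt = 2.6169 (t = 4.5750), x⁻ = (-1.2024) → reset → x⁺ = (-0.8606), jump to mode 2
Mode 2: guard c·x = 2.7286 hit at Δt = 1.4101 (t = 5.9851), x⁻ = (-2.7286) → reset → x⁺ = (-2.3139), jump to mode 1
Mode 1: flow for 0.6843 to horizon, guard not reached → x = (-2.0289)

1 0.5480 1->2
2 1.9581 2->1
3 4.5750 1->2
4 5.9851 2->1
final: 1 -2.0289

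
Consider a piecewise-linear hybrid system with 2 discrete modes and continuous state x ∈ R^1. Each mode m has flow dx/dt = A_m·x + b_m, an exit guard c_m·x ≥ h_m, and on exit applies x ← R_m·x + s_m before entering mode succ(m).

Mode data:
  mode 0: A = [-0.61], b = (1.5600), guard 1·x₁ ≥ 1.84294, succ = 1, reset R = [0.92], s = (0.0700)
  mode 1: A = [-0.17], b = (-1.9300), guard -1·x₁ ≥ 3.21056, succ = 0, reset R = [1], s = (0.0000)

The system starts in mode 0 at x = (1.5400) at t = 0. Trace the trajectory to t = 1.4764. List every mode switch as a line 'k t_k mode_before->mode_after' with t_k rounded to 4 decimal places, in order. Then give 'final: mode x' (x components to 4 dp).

1 0.5795 0->1
final: 1 -0.0897

Mode 0: guard c·x = 1.8429 hit at Δt = 0.5795 (t = 0.5795), x⁻ = (1.8429) → reset → x⁺ = (1.7655), jump to mode 1
Mode 1: flow for 0.8969 to horizon, guard not reached → x = (-0.0897)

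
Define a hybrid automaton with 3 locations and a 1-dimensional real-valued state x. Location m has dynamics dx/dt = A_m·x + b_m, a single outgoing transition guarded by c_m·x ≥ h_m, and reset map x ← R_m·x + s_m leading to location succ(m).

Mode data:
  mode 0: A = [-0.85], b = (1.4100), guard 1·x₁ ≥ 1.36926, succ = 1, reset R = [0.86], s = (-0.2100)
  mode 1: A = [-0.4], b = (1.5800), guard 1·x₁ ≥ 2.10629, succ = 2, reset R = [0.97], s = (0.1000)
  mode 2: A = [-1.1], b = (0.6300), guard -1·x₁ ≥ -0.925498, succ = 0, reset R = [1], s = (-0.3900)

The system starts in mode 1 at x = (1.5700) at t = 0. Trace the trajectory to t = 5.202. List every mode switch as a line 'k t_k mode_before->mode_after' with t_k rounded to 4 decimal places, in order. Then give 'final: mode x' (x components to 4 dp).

1 0.6383 1->2
2 1.9958 2->0
3 3.5907 0->1
4 4.7931 1->2
final: 2 1.5743

Mode 1: guard c·x = 2.1063 hit at Δt = 0.6383 (t = 0.6383), x⁻ = (2.1063) → reset → x⁺ = (2.1431), jump to mode 2
Mode 2: guard c·x = -0.9255 hit at Δt = 1.3575 (t = 1.9958), x⁻ = (0.9255) → reset → x⁺ = (0.5355), jump to mode 0
Mode 0: guard c·x = 1.3693 hit at Δt = 1.5949 (t = 3.5907), x⁻ = (1.3693) → reset → x⁺ = (0.9676), jump to mode 1
Mode 1: guard c·x = 2.1063 hit at Δt = 1.2024 (t = 4.7931), x⁻ = (2.1063) → reset → x⁺ = (2.1431), jump to mode 2
Mode 2: flow for 0.4089 to horizon, guard not reached → x = (1.5743)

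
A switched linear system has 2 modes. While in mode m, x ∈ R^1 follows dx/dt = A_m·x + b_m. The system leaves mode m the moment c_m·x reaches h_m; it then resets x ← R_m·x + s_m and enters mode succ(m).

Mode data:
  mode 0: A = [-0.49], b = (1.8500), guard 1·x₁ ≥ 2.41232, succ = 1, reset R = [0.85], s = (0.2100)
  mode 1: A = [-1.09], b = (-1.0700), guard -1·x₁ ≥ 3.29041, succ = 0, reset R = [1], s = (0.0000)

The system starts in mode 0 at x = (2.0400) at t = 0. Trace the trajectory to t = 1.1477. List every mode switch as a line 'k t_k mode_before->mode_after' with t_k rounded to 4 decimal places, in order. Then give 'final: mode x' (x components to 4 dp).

Mode 0: guard c·x = 2.4123 hit at Δt = 0.4928 (t = 0.4928), x⁻ = (2.4123) → reset → x⁺ = (2.2605), jump to mode 1
Mode 1: flow for 0.6549 to horizon, guard not reached → x = (0.6062)

1 0.4928 0->1
final: 1 0.6062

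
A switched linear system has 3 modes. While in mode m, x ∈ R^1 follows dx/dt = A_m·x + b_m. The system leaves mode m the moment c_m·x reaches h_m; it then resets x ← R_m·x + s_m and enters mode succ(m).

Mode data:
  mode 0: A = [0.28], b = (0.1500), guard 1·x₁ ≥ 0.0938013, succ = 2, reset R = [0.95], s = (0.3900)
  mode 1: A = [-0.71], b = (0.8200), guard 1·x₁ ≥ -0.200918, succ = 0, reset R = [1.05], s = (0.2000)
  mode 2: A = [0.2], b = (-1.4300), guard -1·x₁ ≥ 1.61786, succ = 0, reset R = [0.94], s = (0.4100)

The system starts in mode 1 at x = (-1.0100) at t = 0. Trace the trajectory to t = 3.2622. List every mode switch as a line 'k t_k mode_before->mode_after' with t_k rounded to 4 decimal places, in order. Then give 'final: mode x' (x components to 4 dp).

1 0.6591 1->0
2 1.3092 0->2
3 2.6759 2->0
final: 0 -1.2134

Mode 1: guard c·x = -0.2009 hit at Δt = 0.6591 (t = 0.6591), x⁻ = (-0.2009) → reset → x⁺ = (-0.0110), jump to mode 0
Mode 0: guard c·x = 0.0938 hit at Δt = 0.6501 (t = 1.3092), x⁻ = (0.0938) → reset → x⁺ = (0.4791), jump to mode 2
Mode 2: guard c·x = 1.6179 hit at Δt = 1.3667 (t = 2.6759), x⁻ = (-1.6179) → reset → x⁺ = (-1.1108), jump to mode 0
Mode 0: flow for 0.5863 to horizon, guard not reached → x = (-1.2134)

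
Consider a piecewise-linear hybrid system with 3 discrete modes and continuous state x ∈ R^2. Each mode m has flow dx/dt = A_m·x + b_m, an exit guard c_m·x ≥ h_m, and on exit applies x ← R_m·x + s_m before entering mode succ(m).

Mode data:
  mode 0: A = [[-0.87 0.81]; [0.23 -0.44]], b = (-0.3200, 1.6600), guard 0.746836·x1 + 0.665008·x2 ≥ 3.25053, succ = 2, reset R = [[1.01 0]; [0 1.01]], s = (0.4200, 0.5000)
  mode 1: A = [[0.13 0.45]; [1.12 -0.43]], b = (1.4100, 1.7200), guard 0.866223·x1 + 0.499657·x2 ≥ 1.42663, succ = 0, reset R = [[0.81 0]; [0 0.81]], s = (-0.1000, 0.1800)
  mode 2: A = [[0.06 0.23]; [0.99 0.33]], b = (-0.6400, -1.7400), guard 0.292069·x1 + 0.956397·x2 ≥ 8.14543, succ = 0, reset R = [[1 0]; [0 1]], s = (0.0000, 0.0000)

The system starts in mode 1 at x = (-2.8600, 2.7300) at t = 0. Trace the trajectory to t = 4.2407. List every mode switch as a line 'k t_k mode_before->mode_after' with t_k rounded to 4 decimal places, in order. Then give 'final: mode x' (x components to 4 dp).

Mode 1: guard c·x = 1.4266 hit at Δt = 1.5956 (t = 1.5956), x⁻ = (0.4741, 2.0333) → reset → x⁺ = (0.2840, 1.8270), jump to mode 0
Mode 0: guard c·x = 3.2505 hit at Δt = 1.5747 (t = 3.1703), x⁻ = (1.6161, 3.0730) → reset → x⁺ = (2.0522, 3.6038), jump to mode 2
Mode 2: flow for 1.0704 to horizon, guard not reached → x = (2.6438, 5.7985)

1 1.5956 1->0
2 3.1703 0->2
final: 2 2.6438 5.7985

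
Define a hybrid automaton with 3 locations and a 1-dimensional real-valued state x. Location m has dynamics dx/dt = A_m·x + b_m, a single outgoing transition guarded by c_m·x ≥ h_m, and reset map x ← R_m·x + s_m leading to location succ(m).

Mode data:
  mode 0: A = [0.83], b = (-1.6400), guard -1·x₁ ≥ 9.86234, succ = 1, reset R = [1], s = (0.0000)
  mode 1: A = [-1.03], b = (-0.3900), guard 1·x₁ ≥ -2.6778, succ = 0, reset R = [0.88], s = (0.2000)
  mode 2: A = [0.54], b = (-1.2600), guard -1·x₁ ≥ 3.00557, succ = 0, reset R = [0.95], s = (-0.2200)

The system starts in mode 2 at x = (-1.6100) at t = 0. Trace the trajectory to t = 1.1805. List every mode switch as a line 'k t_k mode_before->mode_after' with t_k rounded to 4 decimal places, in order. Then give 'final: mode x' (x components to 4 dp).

1 0.5611 2->0
final: 0 -6.4704

Mode 2: guard c·x = 3.0056 hit at Δt = 0.5611 (t = 0.5611), x⁻ = (-3.0056) → reset → x⁺ = (-3.0753), jump to mode 0
Mode 0: flow for 0.6194 to horizon, guard not reached → x = (-6.4704)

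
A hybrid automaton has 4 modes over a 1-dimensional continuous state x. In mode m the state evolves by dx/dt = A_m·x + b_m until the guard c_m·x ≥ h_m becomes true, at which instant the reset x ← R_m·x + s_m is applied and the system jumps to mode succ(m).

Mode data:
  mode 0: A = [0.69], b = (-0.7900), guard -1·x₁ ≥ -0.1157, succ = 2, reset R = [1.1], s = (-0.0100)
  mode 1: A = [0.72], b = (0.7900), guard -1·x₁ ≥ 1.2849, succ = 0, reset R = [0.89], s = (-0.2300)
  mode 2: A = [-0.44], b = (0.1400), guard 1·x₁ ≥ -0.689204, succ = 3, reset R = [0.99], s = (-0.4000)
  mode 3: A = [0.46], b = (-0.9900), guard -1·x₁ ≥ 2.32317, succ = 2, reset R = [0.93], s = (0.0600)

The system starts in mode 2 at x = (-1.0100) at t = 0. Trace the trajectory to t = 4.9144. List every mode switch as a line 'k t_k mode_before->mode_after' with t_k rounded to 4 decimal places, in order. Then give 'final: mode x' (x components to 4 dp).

Mode 2: guard c·x = -0.6892 hit at Δt = 0.6283 (t = 0.6283), x⁻ = (-0.6892) → reset → x⁺ = (-1.0823), jump to mode 3
Mode 3: guard c·x = 2.3232 hit at Δt = 0.7059 (t = 1.3342), x⁻ = (-2.3232) → reset → x⁺ = (-2.1005), jump to mode 2
Mode 2: guard c·x = -0.6892 hit at Δt = 1.9906 (t = 3.3248), x⁻ = (-0.6892) → reset → x⁺ = (-1.0823), jump to mode 3
Mode 3: guard c·x = 2.3232 hit at Δt = 0.7059 (t = 4.0307), x⁻ = (-2.3232) → reset → x⁺ = (-2.1005), jump to mode 2
Mode 2: flow for 0.8837 to horizon, guard not reached → x = (-1.3214)

1 0.6283 2->3
2 1.3342 3->2
3 3.3248 2->3
4 4.0307 3->2
final: 2 -1.3214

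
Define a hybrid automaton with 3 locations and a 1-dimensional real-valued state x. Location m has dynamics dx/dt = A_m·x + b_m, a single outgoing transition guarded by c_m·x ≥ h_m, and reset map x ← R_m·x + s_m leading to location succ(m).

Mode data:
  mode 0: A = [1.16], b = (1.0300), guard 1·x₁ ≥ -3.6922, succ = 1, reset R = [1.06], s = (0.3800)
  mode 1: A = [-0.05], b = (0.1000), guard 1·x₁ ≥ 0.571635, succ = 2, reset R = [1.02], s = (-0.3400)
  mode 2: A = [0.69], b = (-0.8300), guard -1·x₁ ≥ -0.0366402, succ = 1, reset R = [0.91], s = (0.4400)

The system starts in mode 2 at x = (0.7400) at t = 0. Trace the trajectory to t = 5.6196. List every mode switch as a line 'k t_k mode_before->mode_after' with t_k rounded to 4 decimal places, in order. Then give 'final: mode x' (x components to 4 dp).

1 1.3392 2->1
2 2.6702 1->2
3 2.9525 2->1
4 4.2835 1->2
5 4.5658 2->1
final: 1 0.5517

Mode 2: guard c·x = -0.0366 hit at Δt = 1.3392 (t = 1.3392), x⁻ = (0.0366) → reset → x⁺ = (0.4733), jump to mode 1
Mode 1: guard c·x = 0.5716 hit at Δt = 1.3310 (t = 2.6702), x⁻ = (0.5716) → reset → x⁺ = (0.2431), jump to mode 2
Mode 2: guard c·x = -0.0366 hit at Δt = 0.2823 (t = 2.9525), x⁻ = (0.0366) → reset → x⁺ = (0.4733), jump to mode 1
Mode 1: guard c·x = 0.5716 hit at Δt = 1.3310 (t = 4.2835), x⁻ = (0.5716) → reset → x⁺ = (0.2431), jump to mode 2
Mode 2: guard c·x = -0.0366 hit at Δt = 0.2823 (t = 4.5658), x⁻ = (0.0366) → reset → x⁺ = (0.4733), jump to mode 1
Mode 1: flow for 1.0538 to horizon, guard not reached → x = (0.5517)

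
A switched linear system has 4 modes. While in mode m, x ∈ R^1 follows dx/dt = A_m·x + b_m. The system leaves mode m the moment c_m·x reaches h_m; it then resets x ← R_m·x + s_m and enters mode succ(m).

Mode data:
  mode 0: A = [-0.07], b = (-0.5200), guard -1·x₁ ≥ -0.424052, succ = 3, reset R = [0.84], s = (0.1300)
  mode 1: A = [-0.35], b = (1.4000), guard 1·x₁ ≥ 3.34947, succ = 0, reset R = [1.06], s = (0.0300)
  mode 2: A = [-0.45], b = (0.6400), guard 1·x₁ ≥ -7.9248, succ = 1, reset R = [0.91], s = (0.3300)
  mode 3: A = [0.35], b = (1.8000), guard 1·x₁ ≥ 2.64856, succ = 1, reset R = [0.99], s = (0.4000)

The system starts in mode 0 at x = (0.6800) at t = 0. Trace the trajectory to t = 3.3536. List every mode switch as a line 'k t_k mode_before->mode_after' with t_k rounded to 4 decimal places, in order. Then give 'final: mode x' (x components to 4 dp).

1 0.4582 0->3
2 1.3870 3->1
3 2.5517 1->0
final: 0 2.9795

Mode 0: guard c·x = -0.4241 hit at Δt = 0.4582 (t = 0.4582), x⁻ = (0.4241) → reset → x⁺ = (0.4862), jump to mode 3
Mode 3: guard c·x = 2.6486 hit at Δt = 0.9288 (t = 1.3870), x⁻ = (2.6486) → reset → x⁺ = (3.0221), jump to mode 1
Mode 1: guard c·x = 3.3495 hit at Δt = 1.1647 (t = 2.5517), x⁻ = (3.3495) → reset → x⁺ = (3.5804), jump to mode 0
Mode 0: flow for 0.8019 to horizon, guard not reached → x = (2.9795)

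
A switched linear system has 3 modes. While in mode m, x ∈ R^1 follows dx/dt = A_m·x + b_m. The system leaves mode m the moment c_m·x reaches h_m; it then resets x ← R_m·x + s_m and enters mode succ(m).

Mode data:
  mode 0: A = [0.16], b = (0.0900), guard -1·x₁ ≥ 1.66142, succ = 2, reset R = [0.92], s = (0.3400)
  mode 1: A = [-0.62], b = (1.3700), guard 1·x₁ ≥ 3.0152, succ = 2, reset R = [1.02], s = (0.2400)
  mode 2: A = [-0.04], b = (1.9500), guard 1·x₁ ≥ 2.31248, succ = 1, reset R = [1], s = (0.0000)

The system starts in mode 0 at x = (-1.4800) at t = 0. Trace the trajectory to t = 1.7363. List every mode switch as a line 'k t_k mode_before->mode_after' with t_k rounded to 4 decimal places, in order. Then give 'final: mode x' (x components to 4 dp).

Mode 0: guard c·x = 1.6614 hit at Δt = 1.1277 (t = 1.1277), x⁻ = (-1.6614) → reset → x⁺ = (-1.1885), jump to mode 2
Mode 2: flow for 0.6086 to horizon, guard not reached → x = (0.0125)

1 1.1277 0->2
final: 2 0.0125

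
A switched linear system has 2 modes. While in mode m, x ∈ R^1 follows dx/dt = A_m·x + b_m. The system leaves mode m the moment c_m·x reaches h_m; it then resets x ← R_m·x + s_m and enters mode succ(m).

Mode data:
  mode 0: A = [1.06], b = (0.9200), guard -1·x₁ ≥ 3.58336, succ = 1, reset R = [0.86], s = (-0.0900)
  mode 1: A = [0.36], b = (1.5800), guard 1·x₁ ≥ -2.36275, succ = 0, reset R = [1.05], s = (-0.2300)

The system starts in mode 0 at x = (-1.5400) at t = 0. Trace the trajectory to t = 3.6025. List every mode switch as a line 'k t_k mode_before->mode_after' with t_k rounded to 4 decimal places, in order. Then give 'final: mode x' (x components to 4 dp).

Mode 0: guard c·x = 3.5834 hit at Δt = 1.3173 (t = 1.3173), x⁻ = (-3.5834) → reset → x⁺ = (-3.1717), jump to mode 1
Mode 1: guard c·x = -2.3628 hit at Δt = 1.4155 (t = 2.7328), x⁻ = (-2.3628) → reset → x⁺ = (-2.7109), jump to mode 0
Mode 0: guard c·x = 3.5834 hit at Δt = 0.3656 (t = 3.0984), x⁻ = (-3.5834) → reset → x⁺ = (-3.1717), jump to mode 1
Mode 1: flow for 0.5041 to horizon, guard not reached → x = (-2.9295)

1 1.3173 0->1
2 2.7328 1->0
3 3.0984 0->1
final: 1 -2.9295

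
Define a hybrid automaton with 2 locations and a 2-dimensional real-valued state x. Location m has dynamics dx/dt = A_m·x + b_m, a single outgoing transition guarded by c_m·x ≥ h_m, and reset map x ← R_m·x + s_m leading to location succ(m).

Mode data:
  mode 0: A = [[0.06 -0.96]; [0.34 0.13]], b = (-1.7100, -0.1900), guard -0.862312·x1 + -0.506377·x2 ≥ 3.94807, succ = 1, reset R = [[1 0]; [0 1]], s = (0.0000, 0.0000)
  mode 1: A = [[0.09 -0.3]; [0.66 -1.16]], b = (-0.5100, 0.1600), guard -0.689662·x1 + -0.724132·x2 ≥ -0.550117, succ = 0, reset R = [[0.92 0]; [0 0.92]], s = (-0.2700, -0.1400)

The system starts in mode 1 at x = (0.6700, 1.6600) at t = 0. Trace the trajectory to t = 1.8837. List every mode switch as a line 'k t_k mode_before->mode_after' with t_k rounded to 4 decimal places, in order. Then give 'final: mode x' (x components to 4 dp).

1 0.8439 1->0
final: 0 -2.5072 -0.0721

Mode 1: guard c·x = -0.5501 hit at Δt = 0.8439 (t = 0.8439), x⁻ = (-0.0391, 0.7969) → reset → x⁺ = (-0.3060, 0.5932), jump to mode 0
Mode 0: flow for 1.0398 to horizon, guard not reached → x = (-2.5072, -0.0721)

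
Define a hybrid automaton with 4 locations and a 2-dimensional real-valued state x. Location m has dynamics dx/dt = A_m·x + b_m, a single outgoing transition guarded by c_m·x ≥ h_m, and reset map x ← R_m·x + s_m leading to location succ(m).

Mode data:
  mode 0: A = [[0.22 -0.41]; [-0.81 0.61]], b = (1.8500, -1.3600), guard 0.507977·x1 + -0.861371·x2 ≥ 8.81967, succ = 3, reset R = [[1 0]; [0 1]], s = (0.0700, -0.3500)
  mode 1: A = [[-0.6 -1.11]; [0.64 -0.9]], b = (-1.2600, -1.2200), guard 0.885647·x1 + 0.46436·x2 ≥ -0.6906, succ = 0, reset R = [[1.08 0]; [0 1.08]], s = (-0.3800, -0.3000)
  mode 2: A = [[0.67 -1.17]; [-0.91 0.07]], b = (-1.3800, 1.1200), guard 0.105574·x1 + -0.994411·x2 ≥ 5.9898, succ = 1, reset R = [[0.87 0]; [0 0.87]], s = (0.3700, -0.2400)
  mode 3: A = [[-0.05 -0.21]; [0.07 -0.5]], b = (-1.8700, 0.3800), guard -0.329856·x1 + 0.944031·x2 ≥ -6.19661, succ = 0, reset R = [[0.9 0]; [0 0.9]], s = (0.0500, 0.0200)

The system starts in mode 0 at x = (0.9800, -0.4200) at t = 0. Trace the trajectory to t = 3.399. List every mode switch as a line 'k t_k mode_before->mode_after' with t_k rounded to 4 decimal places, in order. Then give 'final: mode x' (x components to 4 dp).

1 1.2061 0->3
2 1.8802 3->0
3 2.1520 0->3
4 2.8065 3->0
5 3.0659 0->3
final: 3 6.0231 -5.5986

Mode 0: guard c·x = 8.8197 hit at Δt = 1.2061 (t = 1.2061), x⁻ = (5.4385, -7.0318) → reset → x⁺ = (5.5085, -7.3818), jump to mode 3
Mode 3: guard c·x = -6.1966 hit at Δt = 0.6741 (t = 1.8802), x⁻ = (4.9260, -4.8428) → reset → x⁺ = (4.4834, -4.3385), jump to mode 0
Mode 0: guard c·x = 8.8197 hit at Δt = 0.2718 (t = 2.1520), x⁻ = (5.9069, -6.7556) → reset → x⁺ = (5.9769, -7.1056), jump to mode 3
Mode 3: guard c·x = -6.1966 hit at Δt = 0.6545 (t = 2.8065), x⁻ = (5.3677, -4.6884) → reset → x⁺ = (4.8809, -4.1996), jump to mode 0
Mode 0: guard c·x = 8.8197 hit at Δt = 0.2594 (t = 3.0659), x⁻ = (6.2428, -6.5575) → reset → x⁺ = (6.3128, -6.9075), jump to mode 3
Mode 3: flow for 0.3331 to horizon, guard not reached → x = (6.0231, -5.5986)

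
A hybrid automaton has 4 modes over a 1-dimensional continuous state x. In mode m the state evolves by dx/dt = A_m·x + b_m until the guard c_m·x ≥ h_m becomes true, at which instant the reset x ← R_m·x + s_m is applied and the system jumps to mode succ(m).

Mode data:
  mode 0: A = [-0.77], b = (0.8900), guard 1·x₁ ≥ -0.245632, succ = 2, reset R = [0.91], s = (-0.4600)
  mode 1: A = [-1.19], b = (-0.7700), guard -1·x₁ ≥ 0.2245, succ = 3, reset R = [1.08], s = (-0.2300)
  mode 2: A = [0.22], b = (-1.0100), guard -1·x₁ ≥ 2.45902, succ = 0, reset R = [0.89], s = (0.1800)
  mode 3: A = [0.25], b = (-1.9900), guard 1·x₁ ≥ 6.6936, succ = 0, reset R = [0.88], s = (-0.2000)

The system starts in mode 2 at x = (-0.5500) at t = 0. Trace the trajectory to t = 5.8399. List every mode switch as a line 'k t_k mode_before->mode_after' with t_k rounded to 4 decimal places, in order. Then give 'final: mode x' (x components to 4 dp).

1 1.4354 2->0
2 2.4931 0->2
3 3.8119 2->0
4 4.8696 0->2
final: 2 -1.9386

Mode 2: guard c·x = 2.4590 hit at Δt = 1.4354 (t = 1.4354), x⁻ = (-2.4590) → reset → x⁺ = (-2.0085), jump to mode 0
Mode 0: guard c·x = -0.2456 hit at Δt = 1.0577 (t = 2.4931), x⁻ = (-0.2456) → reset → x⁺ = (-0.6835), jump to mode 2
Mode 2: guard c·x = 2.4590 hit at Δt = 1.3188 (t = 3.8119), x⁻ = (-2.4590) → reset → x⁺ = (-2.0085), jump to mode 0
Mode 0: guard c·x = -0.2456 hit at Δt = 1.0577 (t = 4.8696), x⁻ = (-0.2456) → reset → x⁺ = (-0.6835), jump to mode 2
Mode 2: flow for 0.9703 to horizon, guard not reached → x = (-1.9386)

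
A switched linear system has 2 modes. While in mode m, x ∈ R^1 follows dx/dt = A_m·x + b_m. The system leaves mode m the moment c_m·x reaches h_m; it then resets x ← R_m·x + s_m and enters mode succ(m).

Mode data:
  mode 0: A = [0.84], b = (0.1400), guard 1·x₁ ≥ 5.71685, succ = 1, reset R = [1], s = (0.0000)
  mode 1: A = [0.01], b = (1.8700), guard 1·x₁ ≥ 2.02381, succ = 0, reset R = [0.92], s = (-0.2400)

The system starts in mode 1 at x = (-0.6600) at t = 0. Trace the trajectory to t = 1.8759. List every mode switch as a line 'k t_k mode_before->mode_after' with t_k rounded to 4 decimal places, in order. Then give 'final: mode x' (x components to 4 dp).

Mode 1: guard c·x = 2.0238 hit at Δt = 1.4300 (t = 1.4300), x⁻ = (2.0238) → reset → x⁺ = (1.6219), jump to mode 0
Mode 0: flow for 0.4459 to horizon, guard not reached → x = (2.4345)

1 1.4300 1->0
final: 0 2.4345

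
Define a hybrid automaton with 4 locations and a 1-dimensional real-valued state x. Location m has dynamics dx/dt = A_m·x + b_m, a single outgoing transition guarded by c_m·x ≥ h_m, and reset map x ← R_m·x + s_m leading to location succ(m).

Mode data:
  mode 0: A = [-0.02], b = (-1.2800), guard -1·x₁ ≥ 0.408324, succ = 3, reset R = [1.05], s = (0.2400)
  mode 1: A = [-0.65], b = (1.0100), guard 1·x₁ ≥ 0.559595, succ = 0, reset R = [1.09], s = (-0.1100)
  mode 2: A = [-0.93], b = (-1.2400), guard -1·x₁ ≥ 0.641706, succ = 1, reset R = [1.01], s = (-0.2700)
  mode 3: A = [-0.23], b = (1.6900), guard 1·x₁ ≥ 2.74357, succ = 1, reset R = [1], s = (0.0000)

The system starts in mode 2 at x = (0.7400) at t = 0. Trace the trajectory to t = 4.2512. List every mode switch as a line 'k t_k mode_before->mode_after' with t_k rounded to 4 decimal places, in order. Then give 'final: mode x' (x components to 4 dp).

Mode 2: guard c·x = 0.6417 hit at Δt = 1.1805 (t = 1.1805), x⁻ = (-0.6417) → reset → x⁺ = (-0.9181), jump to mode 1
Mode 1: guard c·x = 0.5596 hit at Δt = 1.4012 (t = 2.5817), x⁻ = (0.5596) → reset → x⁺ = (0.5000), jump to mode 0
Mode 0: guard c·x = 0.4083 hit at Δt = 0.7091 (t = 3.2908), x⁻ = (-0.4083) → reset → x⁺ = (-0.1887), jump to mode 3
Mode 3: flow for 0.9604 to horizon, guard not reached → x = (1.3050)

1 1.1805 2->1
2 2.5817 1->0
3 3.2908 0->3
final: 3 1.3050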